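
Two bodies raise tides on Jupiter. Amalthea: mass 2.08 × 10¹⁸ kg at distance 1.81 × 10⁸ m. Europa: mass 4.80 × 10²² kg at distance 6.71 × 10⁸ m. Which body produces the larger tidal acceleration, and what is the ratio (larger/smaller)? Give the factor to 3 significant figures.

Europa, by a factor of ≈ 453

Tidal acceleration ∝ M/d³, so compare M/d³ for each.
Amalthea: (2.08 × 10¹⁸) / (1.81 × 10⁸)³ = 3.508 × 10⁻⁷
Europa: (4.80 × 10²²) / (6.71 × 10⁸)³ = 1.589 × 10⁻⁴
Ratio (larger/smaller) = 453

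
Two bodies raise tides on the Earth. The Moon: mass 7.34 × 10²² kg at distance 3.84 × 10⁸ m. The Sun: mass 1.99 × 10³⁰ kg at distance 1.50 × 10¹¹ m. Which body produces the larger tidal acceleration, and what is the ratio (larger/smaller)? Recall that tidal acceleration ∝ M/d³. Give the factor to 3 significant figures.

Tidal acceleration ∝ M/d³, so compare M/d³ for each.
The Moon: (7.34 × 10²²) / (3.84 × 10⁸)³ = 1.296 × 10⁻³
The Sun: (1.99 × 10³⁰) / (1.50 × 10¹¹)³ = 5.896 × 10⁻⁴
Ratio (larger/smaller) = 2.20

The Moon, by a factor of ≈ 2.20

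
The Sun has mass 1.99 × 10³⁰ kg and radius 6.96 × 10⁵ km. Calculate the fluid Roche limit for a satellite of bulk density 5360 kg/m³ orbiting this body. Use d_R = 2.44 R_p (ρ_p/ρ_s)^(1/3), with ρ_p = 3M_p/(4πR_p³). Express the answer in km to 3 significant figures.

1.09 × 10⁶ km

ρ_p = 3M_p/(4πR_p³) = 3 × (1.99 × 10³⁰) / (4π × (6.96 × 10⁸ m)³) = 1410 kg/m³
d_R = 2.44 × 6.96 × 10⁵ km × (1410/5360)^(1/3)
    = 1.09 × 10⁶ km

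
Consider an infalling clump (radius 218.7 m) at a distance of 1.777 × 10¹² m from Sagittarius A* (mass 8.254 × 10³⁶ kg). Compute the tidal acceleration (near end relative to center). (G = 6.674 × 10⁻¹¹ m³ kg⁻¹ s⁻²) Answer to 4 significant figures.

4.294 × 10⁻⁸ m/s²

Since r ≪ d, expand the inverse-square field across one radius to get the leading 2GMr/d³ term.
Δa = 2GMr/d³
   = 2 × (6.674 × 10⁻¹¹) × (8.254 × 10³⁶) × (218.7) / (1.777 × 10¹²)³
   = 4.294 × 10⁻⁸ m/s²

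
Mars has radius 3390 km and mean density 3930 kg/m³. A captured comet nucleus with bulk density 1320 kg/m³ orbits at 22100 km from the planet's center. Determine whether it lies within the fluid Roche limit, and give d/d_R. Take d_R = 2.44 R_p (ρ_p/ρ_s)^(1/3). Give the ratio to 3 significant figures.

outside; d/d_R ≈ 1.86

d_R = 2.44 × (3390 km) × (3930/1320)^(1/3) = 11900 km
d/d_R = (22100) / (11900) = 1.86
Since d/d_R > 1, the body is outside the Roche limit.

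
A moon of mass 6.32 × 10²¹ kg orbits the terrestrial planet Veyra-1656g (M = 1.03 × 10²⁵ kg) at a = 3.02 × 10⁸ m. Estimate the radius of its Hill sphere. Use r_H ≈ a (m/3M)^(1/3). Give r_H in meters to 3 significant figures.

1.78 × 10⁷ m

r_H ≈ a (m/3M)^(1/3)
    = (3.02 × 10⁸) × (6.32 × 10²¹ / (3 × 1.03 × 10²⁵))^(1/3)
    = 1.78 × 10⁷ m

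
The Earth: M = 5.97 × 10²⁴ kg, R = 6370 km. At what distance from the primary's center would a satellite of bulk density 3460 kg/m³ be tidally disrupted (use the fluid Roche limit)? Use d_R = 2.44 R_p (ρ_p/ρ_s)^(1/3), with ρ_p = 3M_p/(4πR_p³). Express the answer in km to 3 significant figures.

ρ_p = 3M_p/(4πR_p³) = 3 × (5.97 × 10²⁴) / (4π × (6.37 × 10⁶ m)³) = 5510 kg/m³
d_R = 2.44 × 6370 km × (5510/3460)^(1/3)
    = 18200 km

18200 km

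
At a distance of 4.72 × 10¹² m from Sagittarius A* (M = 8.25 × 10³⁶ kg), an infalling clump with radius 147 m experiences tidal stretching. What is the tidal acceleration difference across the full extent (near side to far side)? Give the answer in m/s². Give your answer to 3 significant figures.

3.08 × 10⁻⁹ m/s²

The field gradient is 2GM/d³; across the full diameter 2r the difference is 4GMr/d³.
a_tidal = 4GMr/d³
        = 4 × (6.674 × 10⁻¹¹) × (8.25 × 10³⁶) × (147) / (4.72 × 10¹²)³
        = 3.08 × 10⁻⁹ m/s²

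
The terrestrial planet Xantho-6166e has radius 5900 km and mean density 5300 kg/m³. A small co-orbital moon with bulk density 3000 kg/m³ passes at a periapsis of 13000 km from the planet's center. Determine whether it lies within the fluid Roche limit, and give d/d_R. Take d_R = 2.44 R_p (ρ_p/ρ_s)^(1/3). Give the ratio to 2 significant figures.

inside; d/d_R ≈ 0.75

d_R = 2.44 × (5900 km) × (5300/3000)^(1/3) = 17400 km
d/d_R = (13000) / (17400) = 0.75
Since d/d_R < 1, the body is inside the Roche limit.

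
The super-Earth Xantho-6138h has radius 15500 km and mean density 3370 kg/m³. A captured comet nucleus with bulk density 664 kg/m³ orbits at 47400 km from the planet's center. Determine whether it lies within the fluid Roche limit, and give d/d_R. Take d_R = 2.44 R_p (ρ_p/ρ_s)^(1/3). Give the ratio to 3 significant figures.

inside; d/d_R ≈ 0.729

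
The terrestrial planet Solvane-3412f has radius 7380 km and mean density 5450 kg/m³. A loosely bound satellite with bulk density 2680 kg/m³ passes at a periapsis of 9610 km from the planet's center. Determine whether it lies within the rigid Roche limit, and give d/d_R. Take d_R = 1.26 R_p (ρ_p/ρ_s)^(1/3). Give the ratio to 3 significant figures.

inside; d/d_R ≈ 0.816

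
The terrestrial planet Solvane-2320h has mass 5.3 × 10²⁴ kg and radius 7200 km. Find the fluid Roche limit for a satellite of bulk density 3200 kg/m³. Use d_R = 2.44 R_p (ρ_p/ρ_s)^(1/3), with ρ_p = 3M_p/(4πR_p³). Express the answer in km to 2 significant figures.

ρ_p = 3M_p/(4πR_p³) = 3 × (5.3 × 10²⁴) / (4π × (7.2 × 10⁶ m)³) = 3400 kg/m³
d_R = 2.44 × 7200 km × (3400/3200)^(1/3)
    = 18000 km

18000 km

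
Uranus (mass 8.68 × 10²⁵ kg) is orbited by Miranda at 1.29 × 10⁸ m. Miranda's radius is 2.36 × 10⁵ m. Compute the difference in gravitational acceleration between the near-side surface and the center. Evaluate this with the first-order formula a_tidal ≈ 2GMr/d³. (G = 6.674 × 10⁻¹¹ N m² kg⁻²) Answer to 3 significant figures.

Since r ≪ d, expand the inverse-square field across one radius to get the leading 2GMr/d³ term.
a_tidal = 2GMr/d³
        = 2 × (6.674 × 10⁻¹¹) × (8.68 × 10²⁵) × (2.36 × 10⁵) / (1.29 × 10⁸)³
        = 1.27 × 10⁻³ m/s²

1.27 × 10⁻³ m/s²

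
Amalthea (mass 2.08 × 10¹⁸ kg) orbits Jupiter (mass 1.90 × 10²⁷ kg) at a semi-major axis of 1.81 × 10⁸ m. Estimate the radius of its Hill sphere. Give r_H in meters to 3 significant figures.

1.29 × 10⁵ m

r_H ≈ a (m/3M)^(1/3)
    = (1.81 × 10⁸) × (2.08 × 10¹⁸ / (3 × 1.90 × 10²⁷))^(1/3)
    = 1.29 × 10⁵ m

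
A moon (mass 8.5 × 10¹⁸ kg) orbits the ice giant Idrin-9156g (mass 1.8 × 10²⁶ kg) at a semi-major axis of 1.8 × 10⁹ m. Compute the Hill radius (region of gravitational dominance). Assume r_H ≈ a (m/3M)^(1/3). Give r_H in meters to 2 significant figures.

4.5 × 10⁶ m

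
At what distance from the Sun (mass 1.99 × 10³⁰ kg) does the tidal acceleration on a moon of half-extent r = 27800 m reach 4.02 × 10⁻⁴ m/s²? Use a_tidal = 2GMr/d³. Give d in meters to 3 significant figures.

2GMr/d³ = a_tidal  ⇒  d = (2GMr / a_tidal)^(1/3)
d = (2 × 6.674×10⁻¹¹ × (1.99 × 10³⁰) × (27800) / (4.02 × 10⁻⁴))^(1/3)
  = 2.64 × 10⁹ m

2.64 × 10⁹ m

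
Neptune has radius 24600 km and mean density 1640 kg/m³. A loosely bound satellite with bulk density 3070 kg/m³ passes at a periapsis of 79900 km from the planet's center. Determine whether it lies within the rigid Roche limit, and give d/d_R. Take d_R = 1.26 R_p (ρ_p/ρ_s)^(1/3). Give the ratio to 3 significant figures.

d_R = 1.26 × (24600 km) × (1640/3070)^(1/3) = 25150 km
d/d_R = (79900) / (25150) = 3.18
Since d/d_R > 1, the body is outside the Roche limit.

outside; d/d_R ≈ 3.18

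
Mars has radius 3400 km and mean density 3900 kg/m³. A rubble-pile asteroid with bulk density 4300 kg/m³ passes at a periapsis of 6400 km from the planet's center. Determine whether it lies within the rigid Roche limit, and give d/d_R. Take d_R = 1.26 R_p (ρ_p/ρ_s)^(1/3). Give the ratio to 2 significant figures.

d_R = 1.26 × (3400 km) × (3900/4300)^(1/3) = 4147 km
d/d_R = (6400) / (4147) = 1.5
Since d/d_R > 1, the body is outside the Roche limit.

outside; d/d_R ≈ 1.5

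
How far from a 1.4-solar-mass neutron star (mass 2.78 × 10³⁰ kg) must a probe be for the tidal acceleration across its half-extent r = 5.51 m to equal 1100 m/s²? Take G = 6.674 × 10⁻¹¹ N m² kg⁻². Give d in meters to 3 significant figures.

1.23 × 10⁶ m

2GMr/d³ = a_tidal  ⇒  d = (2GMr / a_tidal)^(1/3)
d = (2 × 6.674×10⁻¹¹ × (2.78 × 10³⁰) × (5.51) / (1100))^(1/3)
  = 1.23 × 10⁶ m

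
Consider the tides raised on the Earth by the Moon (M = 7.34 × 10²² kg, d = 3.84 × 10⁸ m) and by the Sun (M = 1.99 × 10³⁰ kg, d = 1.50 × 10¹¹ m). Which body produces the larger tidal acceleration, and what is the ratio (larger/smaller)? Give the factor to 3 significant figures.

The tide-raising term goes as M/d³ (the gradient of a 1/d² field).
The Moon: (7.34 × 10²²) / (3.84 × 10⁸)³ = 1.296 × 10⁻³
The Sun: (1.99 × 10³⁰) / (1.50 × 10¹¹)³ = 5.896 × 10⁻⁴
Ratio (larger/smaller) = 2.20

The Moon, by a factor of ≈ 2.20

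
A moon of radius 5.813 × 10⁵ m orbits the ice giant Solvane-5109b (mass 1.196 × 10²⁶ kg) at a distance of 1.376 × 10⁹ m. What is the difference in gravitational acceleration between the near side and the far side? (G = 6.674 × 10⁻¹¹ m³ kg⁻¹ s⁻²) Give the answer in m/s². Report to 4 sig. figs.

7.124 × 10⁻⁶ m/s²

a_tidal = 4GMr/d³
        = 4 × (6.674 × 10⁻¹¹) × (1.196 × 10²⁶) × (5.813 × 10⁵) / (1.376 × 10⁹)³
        = 7.124 × 10⁻⁶ m/s²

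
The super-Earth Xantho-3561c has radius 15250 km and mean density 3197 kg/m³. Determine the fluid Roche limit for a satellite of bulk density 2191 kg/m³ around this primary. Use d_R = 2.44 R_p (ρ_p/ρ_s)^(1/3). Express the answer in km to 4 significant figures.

42200 km

d_R = 2.44 × 15250 km × (3197/2191)^(1/3)
    = 42200 km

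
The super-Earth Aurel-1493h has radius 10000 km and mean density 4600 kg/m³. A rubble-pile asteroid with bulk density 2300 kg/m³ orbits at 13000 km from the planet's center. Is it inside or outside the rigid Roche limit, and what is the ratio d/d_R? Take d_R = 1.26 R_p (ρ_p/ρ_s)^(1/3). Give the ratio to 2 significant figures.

inside; d/d_R ≈ 0.82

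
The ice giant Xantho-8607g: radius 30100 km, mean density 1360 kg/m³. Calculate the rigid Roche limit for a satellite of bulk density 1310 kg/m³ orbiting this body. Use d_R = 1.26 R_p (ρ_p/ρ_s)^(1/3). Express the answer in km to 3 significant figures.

d_R = 1.26 × 30100 km × (1360/1310)^(1/3)
    = 38400 km

38400 km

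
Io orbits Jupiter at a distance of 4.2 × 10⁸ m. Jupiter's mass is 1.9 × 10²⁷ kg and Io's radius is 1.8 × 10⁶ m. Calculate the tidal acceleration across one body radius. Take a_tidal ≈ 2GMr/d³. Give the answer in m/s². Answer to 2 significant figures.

6.2 × 10⁻³ m/s²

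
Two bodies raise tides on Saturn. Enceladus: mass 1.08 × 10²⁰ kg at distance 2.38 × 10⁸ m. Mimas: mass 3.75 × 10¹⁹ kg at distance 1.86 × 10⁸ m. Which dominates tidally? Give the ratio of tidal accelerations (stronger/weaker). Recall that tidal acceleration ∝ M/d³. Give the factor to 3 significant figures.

Enceladus, by a factor of ≈ 1.37

Tidal acceleration ∝ M/d³, so compare M/d³ for each.
Enceladus: (1.08 × 10²⁰) / (2.38 × 10⁸)³ = 8.011 × 10⁻⁶
Mimas: (3.75 × 10¹⁹) / (1.86 × 10⁸)³ = 5.828 × 10⁻⁶
Ratio (larger/smaller) = 1.37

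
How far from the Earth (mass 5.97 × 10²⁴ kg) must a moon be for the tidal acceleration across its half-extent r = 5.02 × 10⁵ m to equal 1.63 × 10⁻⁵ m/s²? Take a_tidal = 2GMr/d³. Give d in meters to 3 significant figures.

2.91 × 10⁸ m

2GMr/d³ = a_tidal  ⇒  d = (2GMr / a_tidal)^(1/3)
d = (2 × 6.674×10⁻¹¹ × (5.97 × 10²⁴) × (5.02 × 10⁵) / (1.63 × 10⁻⁵))^(1/3)
  = 2.91 × 10⁸ m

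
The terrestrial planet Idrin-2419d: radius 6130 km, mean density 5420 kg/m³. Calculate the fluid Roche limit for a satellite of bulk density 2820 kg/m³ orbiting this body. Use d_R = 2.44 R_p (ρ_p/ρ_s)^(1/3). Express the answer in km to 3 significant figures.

18600 km

d_R = 2.44 × 6130 km × (5420/2820)^(1/3)
    = 18600 km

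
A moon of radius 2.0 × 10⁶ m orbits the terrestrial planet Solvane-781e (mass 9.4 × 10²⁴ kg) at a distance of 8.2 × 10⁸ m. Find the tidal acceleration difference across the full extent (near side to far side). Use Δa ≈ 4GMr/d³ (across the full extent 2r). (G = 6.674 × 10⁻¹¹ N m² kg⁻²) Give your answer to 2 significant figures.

9.1 × 10⁻⁶ m/s²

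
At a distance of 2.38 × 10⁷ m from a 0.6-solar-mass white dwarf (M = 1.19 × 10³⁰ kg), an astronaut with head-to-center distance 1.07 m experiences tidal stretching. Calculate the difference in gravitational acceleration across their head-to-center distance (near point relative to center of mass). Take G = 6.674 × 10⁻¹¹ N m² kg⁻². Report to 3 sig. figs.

Δa = 2GMr/d³
   = 2 × (6.674 × 10⁻¹¹) × (1.19 × 10³⁰) × (1.07) / (2.38 × 10⁷)³
   = 1.26 × 10⁻² m/s²

1.26 × 10⁻² m/s²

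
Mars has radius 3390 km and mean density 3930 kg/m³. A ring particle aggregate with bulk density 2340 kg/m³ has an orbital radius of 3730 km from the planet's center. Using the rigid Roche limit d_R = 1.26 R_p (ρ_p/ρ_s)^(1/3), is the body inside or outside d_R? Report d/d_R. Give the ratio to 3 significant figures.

inside; d/d_R ≈ 0.735

d_R = 1.26 × (3390 km) × (3930/2340)^(1/3) = 5077 km
d/d_R = (3730) / (5077) = 0.735
Since d/d_R < 1, the body is inside the Roche limit.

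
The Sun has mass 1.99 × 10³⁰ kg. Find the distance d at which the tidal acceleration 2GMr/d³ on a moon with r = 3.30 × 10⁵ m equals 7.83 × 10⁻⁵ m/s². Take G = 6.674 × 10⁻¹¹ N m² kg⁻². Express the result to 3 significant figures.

2GMr/d³ = a_tidal  ⇒  d = (2GMr / a_tidal)^(1/3)
d = (2 × 6.674×10⁻¹¹ × (1.99 × 10³⁰) × (3.30 × 10⁵) / (7.83 × 10⁻⁵))^(1/3)
  = 1.04 × 10¹⁰ m

1.04 × 10¹⁰ m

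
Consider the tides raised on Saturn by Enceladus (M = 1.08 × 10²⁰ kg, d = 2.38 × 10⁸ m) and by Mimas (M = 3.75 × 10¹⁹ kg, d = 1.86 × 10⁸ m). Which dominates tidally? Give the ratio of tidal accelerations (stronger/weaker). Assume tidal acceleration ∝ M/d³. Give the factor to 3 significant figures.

Tidal stretch scales as M/d³; compute that for each body.
Enceladus: (1.08 × 10²⁰) / (2.38 × 10⁸)³ = 8.011 × 10⁻⁶
Mimas: (3.75 × 10¹⁹) / (1.86 × 10⁸)³ = 5.828 × 10⁻⁶
Ratio (larger/smaller) = 1.37

Enceladus, by a factor of ≈ 1.37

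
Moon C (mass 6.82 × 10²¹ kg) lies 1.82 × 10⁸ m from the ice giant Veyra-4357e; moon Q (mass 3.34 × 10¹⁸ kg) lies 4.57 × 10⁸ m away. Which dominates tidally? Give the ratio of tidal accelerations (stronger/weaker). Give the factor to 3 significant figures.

Tidal acceleration ∝ M/d³, so compare M/d³ for each.
Moon C: (6.82 × 10²¹) / (1.82 × 10⁸)³ = 1.131 × 10⁻³
Moon Q: (3.34 × 10¹⁸) / (4.57 × 10⁸)³ = 3.499 × 10⁻⁸
Ratio (larger/smaller) = 32300

Moon C, by a factor of ≈ 32300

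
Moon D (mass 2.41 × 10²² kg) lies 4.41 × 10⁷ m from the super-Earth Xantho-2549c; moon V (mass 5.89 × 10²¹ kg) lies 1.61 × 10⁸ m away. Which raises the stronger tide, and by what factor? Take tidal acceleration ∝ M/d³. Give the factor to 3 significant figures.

The tide-raising term goes as M/d³ (the gradient of a 1/d² field).
Moon D: (2.41 × 10²²) / (4.41 × 10⁷)³ = 2.810 × 10⁻¹
Moon V: (5.89 × 10²¹) / (1.61 × 10⁸)³ = 1.411 × 10⁻³
Ratio (larger/smaller) = 199

Moon D, by a factor of ≈ 199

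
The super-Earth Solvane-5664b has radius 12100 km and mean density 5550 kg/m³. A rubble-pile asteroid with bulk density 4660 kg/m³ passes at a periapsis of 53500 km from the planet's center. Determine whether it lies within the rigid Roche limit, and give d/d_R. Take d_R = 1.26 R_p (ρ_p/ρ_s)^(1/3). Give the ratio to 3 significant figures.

d_R = 1.26 × (12100 km) × (5550/4660)^(1/3) = 16160 km
d/d_R = (53500) / (16160) = 3.31
Since d/d_R > 1, the body is outside the Roche limit.

outside; d/d_R ≈ 3.31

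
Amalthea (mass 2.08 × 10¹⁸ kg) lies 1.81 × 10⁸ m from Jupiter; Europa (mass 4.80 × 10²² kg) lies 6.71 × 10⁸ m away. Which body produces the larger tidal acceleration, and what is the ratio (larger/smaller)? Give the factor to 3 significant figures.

Tidal stretch scales as M/d³; compute that for each body.
Amalthea: (2.08 × 10¹⁸) / (1.81 × 10⁸)³ = 3.508 × 10⁻⁷
Europa: (4.80 × 10²²) / (6.71 × 10⁸)³ = 1.589 × 10⁻⁴
Ratio (larger/smaller) = 453

Europa, by a factor of ≈ 453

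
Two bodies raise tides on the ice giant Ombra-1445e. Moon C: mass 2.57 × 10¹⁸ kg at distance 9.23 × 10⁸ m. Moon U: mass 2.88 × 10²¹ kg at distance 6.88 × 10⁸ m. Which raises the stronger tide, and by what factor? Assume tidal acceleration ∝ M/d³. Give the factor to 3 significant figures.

Moon U, by a factor of ≈ 2710

Tidal acceleration ∝ M/d³, so compare M/d³ for each.
Moon C: (2.57 × 10¹⁸) / (9.23 × 10⁸)³ = 3.268 × 10⁻⁹
Moon U: (2.88 × 10²¹) / (6.88 × 10⁸)³ = 8.844 × 10⁻⁶
Ratio (larger/smaller) = 2710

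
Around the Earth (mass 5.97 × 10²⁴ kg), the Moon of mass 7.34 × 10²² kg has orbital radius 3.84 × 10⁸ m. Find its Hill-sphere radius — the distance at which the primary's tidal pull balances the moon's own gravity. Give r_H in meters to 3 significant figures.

6.15 × 10⁷ m

r_H ≈ a (m/3M)^(1/3)
    = (3.84 × 10⁸) × (7.34 × 10²² / (3 × 5.97 × 10²⁴))^(1/3)
    = 6.15 × 10⁷ m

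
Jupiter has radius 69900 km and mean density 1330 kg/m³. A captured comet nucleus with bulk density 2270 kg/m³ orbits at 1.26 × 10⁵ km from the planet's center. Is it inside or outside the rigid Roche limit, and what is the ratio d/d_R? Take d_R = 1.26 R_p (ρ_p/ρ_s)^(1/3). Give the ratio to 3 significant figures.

outside; d/d_R ≈ 1.71

d_R = 1.26 × (69900 km) × (1330/2270)^(1/3) = 73700 km
d/d_R = (1.26 × 10⁵) / (73700) = 1.71
Since d/d_R > 1, the body is outside the Roche limit.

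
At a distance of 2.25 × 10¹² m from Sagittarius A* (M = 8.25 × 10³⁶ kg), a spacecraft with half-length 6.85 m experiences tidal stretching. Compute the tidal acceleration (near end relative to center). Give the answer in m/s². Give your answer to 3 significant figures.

Differencing GM/(d−r)² and GM/d² to first order in r/d gives 2GMr/d³.
Δg = 2GMr/d³
   = 2 × (6.674 × 10⁻¹¹) × (8.25 × 10³⁶) × (6.85) / (2.25 × 10¹²)³
   = 6.62 × 10⁻¹⁰ m/s²

6.62 × 10⁻¹⁰ m/s²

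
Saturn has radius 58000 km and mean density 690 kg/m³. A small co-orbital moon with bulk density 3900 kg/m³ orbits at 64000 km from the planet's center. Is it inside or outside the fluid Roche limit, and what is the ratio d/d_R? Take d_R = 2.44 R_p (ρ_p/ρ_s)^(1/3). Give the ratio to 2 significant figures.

inside; d/d_R ≈ 0.81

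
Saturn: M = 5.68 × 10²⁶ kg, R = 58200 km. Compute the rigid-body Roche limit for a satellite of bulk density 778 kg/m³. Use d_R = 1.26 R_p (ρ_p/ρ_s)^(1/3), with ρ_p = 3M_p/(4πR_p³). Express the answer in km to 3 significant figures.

ρ_p = 3M_p/(4πR_p³) = 3 × (5.68 × 10²⁶) / (4π × (5.82 × 10⁷ m)³) = 688 kg/m³
d_R = 1.26 × 58200 km × (688/778)^(1/3)
    = 70400 km

70400 km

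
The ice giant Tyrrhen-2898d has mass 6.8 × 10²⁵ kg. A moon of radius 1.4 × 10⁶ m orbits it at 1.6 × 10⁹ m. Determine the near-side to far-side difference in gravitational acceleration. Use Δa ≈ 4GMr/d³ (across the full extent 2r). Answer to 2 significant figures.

6.2 × 10⁻⁶ m/s²

Differencing GM/(d−r)² and GM/(d+r)² to first order in r/d gives 4GMr/d³.
Δg = 4GMr/d³
   = 4 × (6.674 × 10⁻¹¹) × (6.8 × 10²⁵) × (1.4 × 10⁶) / (1.6 × 10⁹)³
   = 6.2 × 10⁻⁶ m/s²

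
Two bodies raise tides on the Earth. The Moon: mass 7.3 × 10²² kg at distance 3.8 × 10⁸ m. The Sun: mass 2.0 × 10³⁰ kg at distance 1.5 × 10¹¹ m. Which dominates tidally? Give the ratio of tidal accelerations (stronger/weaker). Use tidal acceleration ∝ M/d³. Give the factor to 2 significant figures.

The Moon, by a factor of ≈ 2.2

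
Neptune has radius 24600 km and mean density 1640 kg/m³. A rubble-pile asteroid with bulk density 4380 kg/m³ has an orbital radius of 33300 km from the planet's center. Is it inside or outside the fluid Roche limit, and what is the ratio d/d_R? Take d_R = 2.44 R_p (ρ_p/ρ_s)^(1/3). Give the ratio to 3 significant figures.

inside; d/d_R ≈ 0.770

d_R = 2.44 × (24600 km) × (1640/4380)^(1/3) = 43260 km
d/d_R = (33300) / (43260) = 0.770
Since d/d_R < 1, the body is inside the Roche limit.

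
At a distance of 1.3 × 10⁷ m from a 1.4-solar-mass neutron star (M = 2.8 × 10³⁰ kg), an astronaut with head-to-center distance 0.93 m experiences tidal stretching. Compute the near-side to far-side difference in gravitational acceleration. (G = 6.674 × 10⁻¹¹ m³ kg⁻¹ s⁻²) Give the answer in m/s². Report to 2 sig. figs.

Δa = 4GMr/d³
   = 4 × (6.674 × 10⁻¹¹) × (2.8 × 10³⁰) × (0.93) / (1.3 × 10⁷)³
   = 3.2 × 10⁻¹ m/s²

3.2 × 10⁻¹ m/s²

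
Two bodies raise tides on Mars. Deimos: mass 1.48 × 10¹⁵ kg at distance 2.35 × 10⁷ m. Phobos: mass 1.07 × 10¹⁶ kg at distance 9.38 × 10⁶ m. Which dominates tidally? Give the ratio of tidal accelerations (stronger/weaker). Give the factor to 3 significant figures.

Compare M/d³ for the two perturbers:
Deimos: (1.48 × 10¹⁵) / (2.35 × 10⁷)³ = 1.140 × 10⁻⁷
Phobos: (1.07 × 10¹⁶) / (9.38 × 10⁶)³ = 1.297 × 10⁻⁵
Ratio (larger/smaller) = 114

Phobos, by a factor of ≈ 114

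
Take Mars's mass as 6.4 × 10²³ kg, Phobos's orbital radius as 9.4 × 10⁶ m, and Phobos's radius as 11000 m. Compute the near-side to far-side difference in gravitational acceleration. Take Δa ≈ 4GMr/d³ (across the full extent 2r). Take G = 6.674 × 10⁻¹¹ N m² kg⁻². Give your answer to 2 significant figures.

Δg = 4GMr/d³
   = 4 × (6.674 × 10⁻¹¹) × (6.4 × 10²³) × (11000) / (9.4 × 10⁶)³
   = 2.3 × 10⁻³ m/s²

2.3 × 10⁻³ m/s²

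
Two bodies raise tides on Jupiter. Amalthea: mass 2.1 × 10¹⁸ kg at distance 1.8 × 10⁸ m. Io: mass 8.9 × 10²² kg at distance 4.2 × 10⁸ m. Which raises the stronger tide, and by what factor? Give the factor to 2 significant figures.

Compare M/d³ for the two perturbers:
Amalthea: (2.1 × 10¹⁸) / (1.8 × 10⁸)³ = 3.601 × 10⁻⁷
Io: (8.9 × 10²²) / (4.2 × 10⁸)³ = 1.201 × 10⁻³
Ratio (larger/smaller) = 3300

Io, by a factor of ≈ 3300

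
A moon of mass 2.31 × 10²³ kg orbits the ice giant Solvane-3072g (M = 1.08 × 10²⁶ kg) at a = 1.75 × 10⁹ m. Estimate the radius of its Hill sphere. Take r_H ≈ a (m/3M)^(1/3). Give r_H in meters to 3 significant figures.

1.56 × 10⁸ m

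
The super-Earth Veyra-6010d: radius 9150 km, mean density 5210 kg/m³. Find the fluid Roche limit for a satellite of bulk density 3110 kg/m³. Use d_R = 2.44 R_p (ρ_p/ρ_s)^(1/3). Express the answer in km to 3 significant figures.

26500 km

d_R = 2.44 × 9150 km × (5210/3110)^(1/3)
    = 26500 km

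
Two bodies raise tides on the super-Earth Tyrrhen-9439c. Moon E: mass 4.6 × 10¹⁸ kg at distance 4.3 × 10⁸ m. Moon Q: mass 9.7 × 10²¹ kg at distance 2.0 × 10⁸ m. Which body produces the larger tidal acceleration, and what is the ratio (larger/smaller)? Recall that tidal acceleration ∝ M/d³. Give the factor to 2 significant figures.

Moon Q, by a factor of ≈ 21000

Tidal acceleration ∝ M/d³, so compare M/d³ for each.
Moon E: (4.6 × 10¹⁸) / (4.3 × 10⁸)³ = 5.786 × 10⁻⁸
Moon Q: (9.7 × 10²¹) / (2.0 × 10⁸)³ = 1.213 × 10⁻³
Ratio (larger/smaller) = 21000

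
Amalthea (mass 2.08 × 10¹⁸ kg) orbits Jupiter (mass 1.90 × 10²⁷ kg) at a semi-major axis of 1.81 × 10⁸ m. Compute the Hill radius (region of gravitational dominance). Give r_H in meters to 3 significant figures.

r_H ≈ a (m/3M)^(1/3)
    = (1.81 × 10⁸) × (2.08 × 10¹⁸ / (3 × 1.90 × 10²⁷))^(1/3)
    = 1.29 × 10⁵ m

1.29 × 10⁵ m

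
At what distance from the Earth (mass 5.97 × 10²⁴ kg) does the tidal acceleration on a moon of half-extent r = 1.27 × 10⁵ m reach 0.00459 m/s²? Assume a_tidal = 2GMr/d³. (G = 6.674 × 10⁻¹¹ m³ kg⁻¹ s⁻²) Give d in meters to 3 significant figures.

2.80 × 10⁷ m

2GMr/d³ = a_tidal  ⇒  d = (2GMr / a_tidal)^(1/3)
d = (2 × 6.674×10⁻¹¹ × (5.97 × 10²⁴) × (1.27 × 10⁵) / (0.00459))^(1/3)
  = 2.80 × 10⁷ m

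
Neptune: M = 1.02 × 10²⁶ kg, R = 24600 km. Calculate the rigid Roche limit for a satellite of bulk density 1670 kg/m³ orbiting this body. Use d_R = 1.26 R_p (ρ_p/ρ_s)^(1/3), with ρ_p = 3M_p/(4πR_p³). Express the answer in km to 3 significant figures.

30800 km

ρ_p = 3M_p/(4πR_p³) = 3 × (1.02 × 10²⁶) / (4π × (2.46 × 10⁷ m)³) = 1640 kg/m³
d_R = 1.26 × 24600 km × (1640/1670)^(1/3)
    = 30800 km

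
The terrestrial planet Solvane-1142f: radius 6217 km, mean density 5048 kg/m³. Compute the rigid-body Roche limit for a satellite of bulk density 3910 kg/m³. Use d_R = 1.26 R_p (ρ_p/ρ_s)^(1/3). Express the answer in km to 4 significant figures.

8530 km

d_R = 1.26 × 6217 km × (5048/3910)^(1/3)
    = 8530 km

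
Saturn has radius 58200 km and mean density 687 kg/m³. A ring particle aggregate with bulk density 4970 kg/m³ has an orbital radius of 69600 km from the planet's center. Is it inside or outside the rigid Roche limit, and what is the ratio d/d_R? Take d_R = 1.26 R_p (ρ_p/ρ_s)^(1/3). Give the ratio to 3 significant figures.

outside; d/d_R ≈ 1.84

d_R = 1.26 × (58200 km) × (687/4970)^(1/3) = 37920 km
d/d_R = (69600) / (37920) = 1.84
Since d/d_R > 1, the body is outside the Roche limit.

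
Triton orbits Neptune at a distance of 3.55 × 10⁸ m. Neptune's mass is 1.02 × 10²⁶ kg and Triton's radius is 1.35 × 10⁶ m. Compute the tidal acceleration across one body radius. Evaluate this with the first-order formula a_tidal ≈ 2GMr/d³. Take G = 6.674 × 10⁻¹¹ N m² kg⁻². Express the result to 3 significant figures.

Δa = 2GMr/d³
   = 2 × (6.674 × 10⁻¹¹) × (1.02 × 10²⁶) × (1.35 × 10⁶) / (3.55 × 10⁸)³
   = 4.11 × 10⁻⁴ m/s²

4.11 × 10⁻⁴ m/s²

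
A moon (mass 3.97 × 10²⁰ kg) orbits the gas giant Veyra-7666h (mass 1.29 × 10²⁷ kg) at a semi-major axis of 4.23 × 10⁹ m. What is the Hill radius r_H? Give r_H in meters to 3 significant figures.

1.98 × 10⁷ m

r_H ≈ a (m/3M)^(1/3)
    = (4.23 × 10⁹) × (3.97 × 10²⁰ / (3 × 1.29 × 10²⁷))^(1/3)
    = 1.98 × 10⁷ m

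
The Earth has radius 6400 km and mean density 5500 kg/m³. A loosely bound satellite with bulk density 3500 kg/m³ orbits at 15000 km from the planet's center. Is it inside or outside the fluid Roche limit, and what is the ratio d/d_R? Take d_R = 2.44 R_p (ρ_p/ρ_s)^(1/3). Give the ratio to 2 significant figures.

inside; d/d_R ≈ 0.83

d_R = 2.44 × (6400 km) × (5500/3500)^(1/3) = 18160 km
d/d_R = (15000) / (18160) = 0.83
Since d/d_R < 1, the body is inside the Roche limit.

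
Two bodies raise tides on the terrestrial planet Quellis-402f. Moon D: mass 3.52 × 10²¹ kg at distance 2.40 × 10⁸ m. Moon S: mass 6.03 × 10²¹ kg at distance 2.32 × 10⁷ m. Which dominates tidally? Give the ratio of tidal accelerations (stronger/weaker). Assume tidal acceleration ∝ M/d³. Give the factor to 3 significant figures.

Moon S, by a factor of ≈ 1900

Tidal acceleration ∝ M/d³, so compare M/d³ for each.
Moon D: (3.52 × 10²¹) / (2.40 × 10⁸)³ = 2.546 × 10⁻⁴
Moon S: (6.03 × 10²¹) / (2.32 × 10⁷)³ = 4.829 × 10⁻¹
Ratio (larger/smaller) = 1900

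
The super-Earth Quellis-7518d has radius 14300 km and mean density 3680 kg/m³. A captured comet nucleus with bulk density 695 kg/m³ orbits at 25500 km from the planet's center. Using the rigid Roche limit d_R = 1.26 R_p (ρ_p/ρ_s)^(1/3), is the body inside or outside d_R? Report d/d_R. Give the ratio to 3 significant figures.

d_R = 1.26 × (14300 km) × (3680/695)^(1/3) = 31400 km
d/d_R = (25500) / (31400) = 0.812
Since d/d_R < 1, the body is inside the Roche limit.

inside; d/d_R ≈ 0.812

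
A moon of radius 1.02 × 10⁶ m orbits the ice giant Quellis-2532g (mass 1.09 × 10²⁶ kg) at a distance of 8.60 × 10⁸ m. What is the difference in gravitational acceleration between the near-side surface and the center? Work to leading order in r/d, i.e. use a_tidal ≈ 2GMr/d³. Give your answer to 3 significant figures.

Since r ≪ d, expand the inverse-square field across one radius to get the leading 2GMr/d³ term.
Δg = 2GMr/d³
   = 2 × (6.674 × 10⁻¹¹) × (1.09 × 10²⁶) × (1.02 × 10⁶) / (8.60 × 10⁸)³
   = 2.33 × 10⁻⁵ m/s²

2.33 × 10⁻⁵ m/s²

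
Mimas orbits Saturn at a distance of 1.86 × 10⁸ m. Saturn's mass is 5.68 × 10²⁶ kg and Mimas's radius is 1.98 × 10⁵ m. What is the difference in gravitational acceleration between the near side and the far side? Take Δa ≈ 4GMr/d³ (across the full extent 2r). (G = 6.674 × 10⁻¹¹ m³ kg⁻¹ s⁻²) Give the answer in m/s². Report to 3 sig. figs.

Δg = 4GMr/d³
   = 4 × (6.674 × 10⁻¹¹) × (5.68 × 10²⁶) × (1.98 × 10⁵) / (1.86 × 10⁸)³
   = 4.67 × 10⁻³ m/s²

4.67 × 10⁻³ m/s²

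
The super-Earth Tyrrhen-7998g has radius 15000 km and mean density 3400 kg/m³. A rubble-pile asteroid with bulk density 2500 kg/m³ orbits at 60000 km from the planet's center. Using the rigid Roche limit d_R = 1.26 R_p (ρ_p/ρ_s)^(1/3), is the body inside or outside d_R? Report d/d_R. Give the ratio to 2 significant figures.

d_R = 1.26 × (15000 km) × (3400/2500)^(1/3) = 20940 km
d/d_R = (60000) / (20940) = 2.9
Since d/d_R > 1, the body is outside the Roche limit.

outside; d/d_R ≈ 2.9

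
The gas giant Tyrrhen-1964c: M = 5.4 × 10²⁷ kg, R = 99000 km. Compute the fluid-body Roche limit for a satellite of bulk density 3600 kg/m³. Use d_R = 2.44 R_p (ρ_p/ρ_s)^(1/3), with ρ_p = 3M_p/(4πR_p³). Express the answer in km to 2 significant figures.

ρ_p = 3M_p/(4πR_p³) = 3 × (5.4 × 10²⁷) / (4π × (9.9 × 10⁷ m)³) = 1300 kg/m³
d_R = 2.44 × 99000 km × (1300/3600)^(1/3)
    = 1.7 × 10⁵ km

1.7 × 10⁵ km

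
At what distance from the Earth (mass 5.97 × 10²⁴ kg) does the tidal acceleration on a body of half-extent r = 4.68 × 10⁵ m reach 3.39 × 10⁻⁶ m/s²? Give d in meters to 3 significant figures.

2GMr/d³ = a_tidal  ⇒  d = (2GMr / a_tidal)^(1/3)
d = (2 × 6.674×10⁻¹¹ × (5.97 × 10²⁴) × (4.68 × 10⁵) / (3.39 × 10⁻⁶))^(1/3)
  = 4.79 × 10⁸ m

4.79 × 10⁸ m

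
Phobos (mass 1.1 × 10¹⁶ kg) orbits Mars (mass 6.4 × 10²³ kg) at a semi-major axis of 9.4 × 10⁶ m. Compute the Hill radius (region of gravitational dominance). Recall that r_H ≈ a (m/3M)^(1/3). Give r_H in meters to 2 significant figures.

1.7 × 10⁴ m

r_H ≈ a (m/3M)^(1/3)
    = (9.4 × 10⁶) × (1.1 × 10¹⁶ / (3 × 6.4 × 10²³))^(1/3)
    = 1.7 × 10⁴ m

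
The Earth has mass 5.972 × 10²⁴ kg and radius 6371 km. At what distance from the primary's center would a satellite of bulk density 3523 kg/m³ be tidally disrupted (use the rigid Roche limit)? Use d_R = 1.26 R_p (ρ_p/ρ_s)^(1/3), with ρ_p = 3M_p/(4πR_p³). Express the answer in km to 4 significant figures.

9320 km

ρ_p = 3M_p/(4πR_p³) = 3 × (5.972 × 10²⁴) / (4π × (6.371 × 10⁶ m)³) = 5513 kg/m³
d_R = 1.26 × 6371 km × (5513/3523)^(1/3)
    = 9320 km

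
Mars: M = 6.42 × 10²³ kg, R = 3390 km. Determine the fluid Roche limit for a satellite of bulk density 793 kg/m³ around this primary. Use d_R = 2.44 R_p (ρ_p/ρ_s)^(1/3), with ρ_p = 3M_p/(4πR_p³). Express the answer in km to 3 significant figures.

14100 km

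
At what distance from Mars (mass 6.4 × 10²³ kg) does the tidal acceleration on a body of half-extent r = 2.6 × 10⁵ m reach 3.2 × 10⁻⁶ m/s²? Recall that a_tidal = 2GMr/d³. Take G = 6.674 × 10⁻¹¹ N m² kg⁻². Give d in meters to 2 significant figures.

2GMr/d³ = a_tidal  ⇒  d = (2GMr / a_tidal)^(1/3)
d = (2 × 6.674×10⁻¹¹ × (6.4 × 10²³) × (2.6 × 10⁵) / (3.2 × 10⁻⁶))^(1/3)
  = 1.9 × 10⁸ m

1.9 × 10⁸ m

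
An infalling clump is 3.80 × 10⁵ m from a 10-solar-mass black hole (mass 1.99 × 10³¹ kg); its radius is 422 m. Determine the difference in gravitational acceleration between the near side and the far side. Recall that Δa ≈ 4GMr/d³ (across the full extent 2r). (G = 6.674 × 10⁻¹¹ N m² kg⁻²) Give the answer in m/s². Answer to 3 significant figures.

The field gradient is 2GM/d³; across the full diameter 2r the difference is 4GMr/d³.
a_tidal = 4GMr/d³
        = 4 × (6.674 × 10⁻¹¹) × (1.99 × 10³¹) × (422) / (3.80 × 10⁵)³
        = 4.09 × 10⁷ m/s²

4.09 × 10⁷ m/s²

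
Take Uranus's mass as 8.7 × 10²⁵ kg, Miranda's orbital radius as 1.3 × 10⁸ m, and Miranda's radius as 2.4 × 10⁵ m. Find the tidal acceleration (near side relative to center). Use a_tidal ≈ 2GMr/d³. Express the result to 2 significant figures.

a_tidal = 2GMr/d³
        = 2 × (6.674 × 10⁻¹¹) × (8.7 × 10²⁵) × (2.4 × 10⁵) / (1.3 × 10⁸)³
        = 1.3 × 10⁻³ m/s²

1.3 × 10⁻³ m/s²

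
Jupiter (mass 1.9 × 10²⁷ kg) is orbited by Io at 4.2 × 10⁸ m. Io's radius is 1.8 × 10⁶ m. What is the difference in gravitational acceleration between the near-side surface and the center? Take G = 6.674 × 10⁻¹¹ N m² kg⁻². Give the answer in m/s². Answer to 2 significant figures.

6.2 × 10⁻³ m/s²

Differencing GM/(d−r)² and GM/d² to first order in r/d gives 2GMr/d³.
Δa = 2GMr/d³
   = 2 × (6.674 × 10⁻¹¹) × (1.9 × 10²⁷) × (1.8 × 10⁶) / (4.2 × 10⁸)³
   = 6.2 × 10⁻³ m/s²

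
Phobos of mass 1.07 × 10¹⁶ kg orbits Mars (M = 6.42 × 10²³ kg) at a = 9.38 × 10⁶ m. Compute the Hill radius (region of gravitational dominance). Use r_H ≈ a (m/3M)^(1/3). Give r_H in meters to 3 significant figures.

r_H ≈ a (m/3M)^(1/3)
    = (9.38 × 10⁶) × (1.07 × 10¹⁶ / (3 × 6.42 × 10²³))^(1/3)
    = 1.66 × 10⁴ m

1.66 × 10⁴ m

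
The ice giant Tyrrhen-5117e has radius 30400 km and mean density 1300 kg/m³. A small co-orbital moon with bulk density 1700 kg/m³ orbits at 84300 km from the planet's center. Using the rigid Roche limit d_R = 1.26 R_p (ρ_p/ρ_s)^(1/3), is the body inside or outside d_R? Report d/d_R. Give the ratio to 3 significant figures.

d_R = 1.26 × (30400 km) × (1300/1700)^(1/3) = 35030 km
d/d_R = (84300) / (35030) = 2.41
Since d/d_R > 1, the body is outside the Roche limit.

outside; d/d_R ≈ 2.41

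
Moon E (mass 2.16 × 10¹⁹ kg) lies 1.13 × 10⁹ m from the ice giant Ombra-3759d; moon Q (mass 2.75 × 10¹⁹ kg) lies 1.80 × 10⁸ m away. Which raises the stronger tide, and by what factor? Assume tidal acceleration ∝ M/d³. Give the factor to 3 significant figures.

The tide-raising term goes as M/d³ (the gradient of a 1/d² field).
Moon E: (2.16 × 10¹⁹) / (1.13 × 10⁹)³ = 1.497 × 10⁻⁸
Moon Q: (2.75 × 10¹⁹) / (1.80 × 10⁸)³ = 4.715 × 10⁻⁶
Ratio (larger/smaller) = 315

Moon Q, by a factor of ≈ 315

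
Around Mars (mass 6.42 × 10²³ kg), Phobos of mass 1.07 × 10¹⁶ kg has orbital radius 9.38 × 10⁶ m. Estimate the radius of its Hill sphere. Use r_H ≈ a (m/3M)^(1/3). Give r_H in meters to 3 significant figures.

1.66 × 10⁴ m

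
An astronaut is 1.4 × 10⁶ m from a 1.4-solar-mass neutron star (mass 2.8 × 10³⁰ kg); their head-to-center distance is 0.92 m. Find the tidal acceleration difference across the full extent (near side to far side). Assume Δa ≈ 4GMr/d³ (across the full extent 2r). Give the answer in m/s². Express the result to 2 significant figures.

The field gradient is 2GM/d³; across the full diameter 2r the difference is 4GMr/d³.
Δa = 4GMr/d³
   = 4 × (6.674 × 10⁻¹¹) × (2.8 × 10³⁰) × (0.92) / (1.4 × 10⁶)³
   = 2.5 × 10² m/s²

2.5 × 10² m/s²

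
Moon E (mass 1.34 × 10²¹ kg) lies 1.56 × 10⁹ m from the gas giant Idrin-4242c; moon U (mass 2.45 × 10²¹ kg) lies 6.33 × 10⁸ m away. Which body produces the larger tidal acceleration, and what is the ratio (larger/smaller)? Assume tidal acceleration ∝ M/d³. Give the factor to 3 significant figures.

Moon U, by a factor of ≈ 27.4

Tidal stretch scales as M/d³; compute that for each body.
Moon E: (1.34 × 10²¹) / (1.56 × 10⁹)³ = 3.530 × 10⁻⁷
Moon U: (2.45 × 10²¹) / (6.33 × 10⁸)³ = 9.660 × 10⁻⁶
Ratio (larger/smaller) = 27.4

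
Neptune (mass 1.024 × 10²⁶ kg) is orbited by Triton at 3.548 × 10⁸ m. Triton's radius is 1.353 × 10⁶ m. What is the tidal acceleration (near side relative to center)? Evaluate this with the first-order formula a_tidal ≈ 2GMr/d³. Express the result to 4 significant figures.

a_tidal = 2GMr/d³
        = 2 × (6.674 × 10⁻¹¹) × (1.024 × 10²⁶) × (1.353 × 10⁶) / (3.548 × 10⁸)³
        = 4.141 × 10⁻⁴ m/s²

4.141 × 10⁻⁴ m/s²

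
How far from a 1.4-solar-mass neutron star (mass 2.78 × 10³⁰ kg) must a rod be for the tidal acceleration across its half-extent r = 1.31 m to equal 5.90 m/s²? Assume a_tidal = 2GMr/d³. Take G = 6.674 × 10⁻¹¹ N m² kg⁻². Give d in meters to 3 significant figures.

2GMr/d³ = a_tidal  ⇒  d = (2GMr / a_tidal)^(1/3)
d = (2 × 6.674×10⁻¹¹ × (2.78 × 10³⁰) × (1.31) / (5.90))^(1/3)
  = 4.35 × 10⁶ m

4.35 × 10⁶ m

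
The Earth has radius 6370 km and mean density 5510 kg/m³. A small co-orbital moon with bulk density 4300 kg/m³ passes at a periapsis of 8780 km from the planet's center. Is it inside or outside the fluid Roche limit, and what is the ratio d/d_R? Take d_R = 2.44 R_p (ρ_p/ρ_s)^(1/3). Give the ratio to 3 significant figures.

d_R = 2.44 × (6370 km) × (5510/4300)^(1/3) = 16880 km
d/d_R = (8780) / (16880) = 0.520
Since d/d_R < 1, the body is inside the Roche limit.

inside; d/d_R ≈ 0.520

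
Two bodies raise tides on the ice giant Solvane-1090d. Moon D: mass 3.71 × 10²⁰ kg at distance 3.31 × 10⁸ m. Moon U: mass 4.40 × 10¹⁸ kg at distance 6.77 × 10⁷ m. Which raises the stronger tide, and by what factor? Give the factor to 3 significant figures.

The tide-raising term goes as M/d³ (the gradient of a 1/d² field).
Moon D: (3.71 × 10²⁰) / (3.31 × 10⁸)³ = 1.023 × 10⁻⁵
Moon U: (4.40 × 10¹⁸) / (6.77 × 10⁷)³ = 1.418 × 10⁻⁵
Ratio (larger/smaller) = 1.39

Moon U, by a factor of ≈ 1.39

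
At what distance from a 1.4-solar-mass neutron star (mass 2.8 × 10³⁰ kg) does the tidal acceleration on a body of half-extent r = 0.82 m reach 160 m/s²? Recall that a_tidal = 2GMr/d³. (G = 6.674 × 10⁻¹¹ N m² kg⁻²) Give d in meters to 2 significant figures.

2GMr/d³ = a_tidal  ⇒  d = (2GMr / a_tidal)^(1/3)
d = (2 × 6.674×10⁻¹¹ × (2.8 × 10³⁰) × (0.82) / (160))^(1/3)
  = 1.2 × 10⁶ m

1.2 × 10⁶ m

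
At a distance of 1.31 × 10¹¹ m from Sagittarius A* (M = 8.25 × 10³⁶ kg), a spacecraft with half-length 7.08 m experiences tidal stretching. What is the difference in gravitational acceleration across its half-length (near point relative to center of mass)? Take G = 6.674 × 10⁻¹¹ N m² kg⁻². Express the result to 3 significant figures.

Δa = 2GMr/d³
   = 2 × (6.674 × 10⁻¹¹) × (8.25 × 10³⁶) × (7.08) / (1.31 × 10¹¹)³
   = 3.47 × 10⁻⁶ m/s²

3.47 × 10⁻⁶ m/s²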